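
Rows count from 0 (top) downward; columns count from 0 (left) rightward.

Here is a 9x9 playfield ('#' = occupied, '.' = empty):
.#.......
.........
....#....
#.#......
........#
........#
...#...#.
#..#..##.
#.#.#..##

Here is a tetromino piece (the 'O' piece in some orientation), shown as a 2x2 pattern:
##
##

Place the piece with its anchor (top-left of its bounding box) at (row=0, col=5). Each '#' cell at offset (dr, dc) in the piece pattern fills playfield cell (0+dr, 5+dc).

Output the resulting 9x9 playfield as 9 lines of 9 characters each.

Answer: .#...##..
.....##..
....#....
#.#......
........#
........#
...#...#.
#..#..##.
#.#.#..##

Derivation:
Fill (0+0,5+0) = (0,5)
Fill (0+0,5+1) = (0,6)
Fill (0+1,5+0) = (1,5)
Fill (0+1,5+1) = (1,6)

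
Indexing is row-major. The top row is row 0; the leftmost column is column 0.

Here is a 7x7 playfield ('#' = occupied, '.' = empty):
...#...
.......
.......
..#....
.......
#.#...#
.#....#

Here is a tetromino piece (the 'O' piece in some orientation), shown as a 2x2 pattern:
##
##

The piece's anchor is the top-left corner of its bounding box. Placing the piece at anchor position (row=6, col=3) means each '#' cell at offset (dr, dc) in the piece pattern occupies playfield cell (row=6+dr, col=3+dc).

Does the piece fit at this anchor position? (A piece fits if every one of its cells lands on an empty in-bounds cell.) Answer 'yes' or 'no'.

Answer: no

Derivation:
Check each piece cell at anchor (6, 3):
  offset (0,0) -> (6,3): empty -> OK
  offset (0,1) -> (6,4): empty -> OK
  offset (1,0) -> (7,3): out of bounds -> FAIL
  offset (1,1) -> (7,4): out of bounds -> FAIL
All cells valid: no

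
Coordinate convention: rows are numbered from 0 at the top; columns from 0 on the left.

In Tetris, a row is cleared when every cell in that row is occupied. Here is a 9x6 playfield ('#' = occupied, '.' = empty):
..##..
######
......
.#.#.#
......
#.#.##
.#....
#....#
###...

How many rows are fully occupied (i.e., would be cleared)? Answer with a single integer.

Check each row:
  row 0: 4 empty cells -> not full
  row 1: 0 empty cells -> FULL (clear)
  row 2: 6 empty cells -> not full
  row 3: 3 empty cells -> not full
  row 4: 6 empty cells -> not full
  row 5: 2 empty cells -> not full
  row 6: 5 empty cells -> not full
  row 7: 4 empty cells -> not full
  row 8: 3 empty cells -> not full
Total rows cleared: 1

Answer: 1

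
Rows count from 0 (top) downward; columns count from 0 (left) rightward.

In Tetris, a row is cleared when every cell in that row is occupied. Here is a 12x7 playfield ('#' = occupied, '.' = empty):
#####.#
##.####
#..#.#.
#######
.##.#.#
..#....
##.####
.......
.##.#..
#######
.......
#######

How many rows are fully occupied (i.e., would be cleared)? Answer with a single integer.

Answer: 3

Derivation:
Check each row:
  row 0: 1 empty cell -> not full
  row 1: 1 empty cell -> not full
  row 2: 4 empty cells -> not full
  row 3: 0 empty cells -> FULL (clear)
  row 4: 3 empty cells -> not full
  row 5: 6 empty cells -> not full
  row 6: 1 empty cell -> not full
  row 7: 7 empty cells -> not full
  row 8: 4 empty cells -> not full
  row 9: 0 empty cells -> FULL (clear)
  row 10: 7 empty cells -> not full
  row 11: 0 empty cells -> FULL (clear)
Total rows cleared: 3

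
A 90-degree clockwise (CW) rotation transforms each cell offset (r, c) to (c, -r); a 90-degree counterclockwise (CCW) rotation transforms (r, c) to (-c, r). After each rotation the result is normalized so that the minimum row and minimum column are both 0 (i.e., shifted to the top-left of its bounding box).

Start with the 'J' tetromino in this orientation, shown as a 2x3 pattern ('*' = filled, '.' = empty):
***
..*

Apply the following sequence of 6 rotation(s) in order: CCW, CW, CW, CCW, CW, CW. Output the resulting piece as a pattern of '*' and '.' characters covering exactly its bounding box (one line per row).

Answer: *..
***

Derivation:
Start:
***
..*
After rotation 1 (CCW):
**
*.
*.
After rotation 2 (CW):
***
..*
After rotation 3 (CW):
.*
.*
**
After rotation 4 (CCW):
***
..*
After rotation 5 (CW):
.*
.*
**
After rotation 6 (CW):
*..
***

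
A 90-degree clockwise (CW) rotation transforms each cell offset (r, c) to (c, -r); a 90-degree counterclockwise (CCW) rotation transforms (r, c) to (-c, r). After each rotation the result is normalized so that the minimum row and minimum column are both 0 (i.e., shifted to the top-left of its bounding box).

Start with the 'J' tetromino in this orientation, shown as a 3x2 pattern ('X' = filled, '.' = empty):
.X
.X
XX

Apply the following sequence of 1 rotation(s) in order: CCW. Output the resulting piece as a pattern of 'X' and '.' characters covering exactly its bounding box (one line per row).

Answer: XXX
..X

Derivation:
Start:
.X
.X
XX
After rotation 1 (CCW):
XXX
..X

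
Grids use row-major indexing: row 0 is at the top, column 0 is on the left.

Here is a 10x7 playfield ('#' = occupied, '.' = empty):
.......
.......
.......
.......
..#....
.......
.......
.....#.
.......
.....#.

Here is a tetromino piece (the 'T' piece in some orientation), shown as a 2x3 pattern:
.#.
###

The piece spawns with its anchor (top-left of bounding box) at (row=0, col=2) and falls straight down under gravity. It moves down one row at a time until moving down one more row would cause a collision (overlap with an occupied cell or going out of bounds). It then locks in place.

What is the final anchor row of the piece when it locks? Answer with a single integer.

Answer: 2

Derivation:
Spawn at (row=0, col=2). Try each row:
  row 0: fits
  row 1: fits
  row 2: fits
  row 3: blocked -> lock at row 2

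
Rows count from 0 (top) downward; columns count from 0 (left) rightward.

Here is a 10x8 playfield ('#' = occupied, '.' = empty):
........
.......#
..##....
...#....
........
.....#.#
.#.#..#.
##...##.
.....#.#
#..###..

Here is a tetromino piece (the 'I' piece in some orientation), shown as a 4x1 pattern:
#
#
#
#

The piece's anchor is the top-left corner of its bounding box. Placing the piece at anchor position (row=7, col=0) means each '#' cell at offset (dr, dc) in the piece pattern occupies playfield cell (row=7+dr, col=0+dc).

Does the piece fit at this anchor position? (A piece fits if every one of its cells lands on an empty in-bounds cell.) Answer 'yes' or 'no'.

Check each piece cell at anchor (7, 0):
  offset (0,0) -> (7,0): occupied ('#') -> FAIL
  offset (1,0) -> (8,0): empty -> OK
  offset (2,0) -> (9,0): occupied ('#') -> FAIL
  offset (3,0) -> (10,0): out of bounds -> FAIL
All cells valid: no

Answer: no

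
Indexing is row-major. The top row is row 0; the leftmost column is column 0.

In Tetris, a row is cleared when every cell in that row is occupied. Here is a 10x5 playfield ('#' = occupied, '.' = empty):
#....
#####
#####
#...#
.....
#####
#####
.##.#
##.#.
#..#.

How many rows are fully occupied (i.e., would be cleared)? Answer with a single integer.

Answer: 4

Derivation:
Check each row:
  row 0: 4 empty cells -> not full
  row 1: 0 empty cells -> FULL (clear)
  row 2: 0 empty cells -> FULL (clear)
  row 3: 3 empty cells -> not full
  row 4: 5 empty cells -> not full
  row 5: 0 empty cells -> FULL (clear)
  row 6: 0 empty cells -> FULL (clear)
  row 7: 2 empty cells -> not full
  row 8: 2 empty cells -> not full
  row 9: 3 empty cells -> not full
Total rows cleared: 4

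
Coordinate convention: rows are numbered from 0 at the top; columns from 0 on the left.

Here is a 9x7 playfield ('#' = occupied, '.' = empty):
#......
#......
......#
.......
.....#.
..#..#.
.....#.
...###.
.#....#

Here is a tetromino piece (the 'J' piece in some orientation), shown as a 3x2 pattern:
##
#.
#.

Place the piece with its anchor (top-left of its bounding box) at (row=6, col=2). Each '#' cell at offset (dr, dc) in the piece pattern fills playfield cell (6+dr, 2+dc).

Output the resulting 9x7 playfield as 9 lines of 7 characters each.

Answer: #......
#......
......#
.......
.....#.
..#..#.
..##.#.
..####.
.##...#

Derivation:
Fill (6+0,2+0) = (6,2)
Fill (6+0,2+1) = (6,3)
Fill (6+1,2+0) = (7,2)
Fill (6+2,2+0) = (8,2)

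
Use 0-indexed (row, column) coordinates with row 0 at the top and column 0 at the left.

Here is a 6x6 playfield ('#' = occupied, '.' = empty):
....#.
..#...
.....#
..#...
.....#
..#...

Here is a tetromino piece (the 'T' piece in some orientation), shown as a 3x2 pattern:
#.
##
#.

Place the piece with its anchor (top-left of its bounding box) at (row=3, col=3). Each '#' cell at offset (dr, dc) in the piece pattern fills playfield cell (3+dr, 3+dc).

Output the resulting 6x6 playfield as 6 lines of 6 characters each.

Answer: ....#.
..#...
.....#
..##..
...###
..##..

Derivation:
Fill (3+0,3+0) = (3,3)
Fill (3+1,3+0) = (4,3)
Fill (3+1,3+1) = (4,4)
Fill (3+2,3+0) = (5,3)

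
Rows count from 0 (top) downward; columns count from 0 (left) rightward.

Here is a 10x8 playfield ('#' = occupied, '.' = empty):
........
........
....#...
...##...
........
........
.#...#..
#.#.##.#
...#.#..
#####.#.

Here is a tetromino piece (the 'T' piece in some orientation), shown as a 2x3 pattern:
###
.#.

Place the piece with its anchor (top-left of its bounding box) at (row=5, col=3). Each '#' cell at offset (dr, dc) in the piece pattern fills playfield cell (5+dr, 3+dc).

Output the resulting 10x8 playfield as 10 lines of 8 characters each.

Fill (5+0,3+0) = (5,3)
Fill (5+0,3+1) = (5,4)
Fill (5+0,3+2) = (5,5)
Fill (5+1,3+1) = (6,4)

Answer: ........
........
....#...
...##...
........
...###..
.#..##..
#.#.##.#
...#.#..
#####.#.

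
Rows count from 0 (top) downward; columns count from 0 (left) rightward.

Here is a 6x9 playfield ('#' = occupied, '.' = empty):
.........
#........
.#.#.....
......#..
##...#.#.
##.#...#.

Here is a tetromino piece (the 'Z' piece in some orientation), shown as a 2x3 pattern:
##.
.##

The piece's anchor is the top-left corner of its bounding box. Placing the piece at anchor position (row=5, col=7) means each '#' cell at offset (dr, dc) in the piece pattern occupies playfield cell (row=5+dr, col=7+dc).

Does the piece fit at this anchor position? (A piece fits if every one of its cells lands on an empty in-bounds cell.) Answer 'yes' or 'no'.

Answer: no

Derivation:
Check each piece cell at anchor (5, 7):
  offset (0,0) -> (5,7): occupied ('#') -> FAIL
  offset (0,1) -> (5,8): empty -> OK
  offset (1,1) -> (6,8): out of bounds -> FAIL
  offset (1,2) -> (6,9): out of bounds -> FAIL
All cells valid: no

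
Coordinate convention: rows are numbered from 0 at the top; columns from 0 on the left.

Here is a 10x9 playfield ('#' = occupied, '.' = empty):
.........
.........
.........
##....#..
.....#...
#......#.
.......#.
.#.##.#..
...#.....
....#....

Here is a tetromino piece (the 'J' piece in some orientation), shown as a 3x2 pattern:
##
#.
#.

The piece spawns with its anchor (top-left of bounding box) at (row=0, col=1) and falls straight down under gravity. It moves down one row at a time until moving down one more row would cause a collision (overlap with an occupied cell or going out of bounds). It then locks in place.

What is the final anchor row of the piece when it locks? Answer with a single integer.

Spawn at (row=0, col=1). Try each row:
  row 0: fits
  row 1: blocked -> lock at row 0

Answer: 0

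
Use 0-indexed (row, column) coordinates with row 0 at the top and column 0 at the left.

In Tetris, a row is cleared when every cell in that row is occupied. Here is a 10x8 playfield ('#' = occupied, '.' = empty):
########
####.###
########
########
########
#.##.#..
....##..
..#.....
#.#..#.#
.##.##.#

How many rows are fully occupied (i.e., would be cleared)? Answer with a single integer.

Check each row:
  row 0: 0 empty cells -> FULL (clear)
  row 1: 1 empty cell -> not full
  row 2: 0 empty cells -> FULL (clear)
  row 3: 0 empty cells -> FULL (clear)
  row 4: 0 empty cells -> FULL (clear)
  row 5: 4 empty cells -> not full
  row 6: 6 empty cells -> not full
  row 7: 7 empty cells -> not full
  row 8: 4 empty cells -> not full
  row 9: 3 empty cells -> not full
Total rows cleared: 4

Answer: 4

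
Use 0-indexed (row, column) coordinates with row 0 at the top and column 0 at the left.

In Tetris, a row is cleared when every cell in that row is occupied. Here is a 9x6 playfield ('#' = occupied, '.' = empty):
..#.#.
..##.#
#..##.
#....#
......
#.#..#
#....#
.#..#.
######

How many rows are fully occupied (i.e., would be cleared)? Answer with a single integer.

Answer: 1

Derivation:
Check each row:
  row 0: 4 empty cells -> not full
  row 1: 3 empty cells -> not full
  row 2: 3 empty cells -> not full
  row 3: 4 empty cells -> not full
  row 4: 6 empty cells -> not full
  row 5: 3 empty cells -> not full
  row 6: 4 empty cells -> not full
  row 7: 4 empty cells -> not full
  row 8: 0 empty cells -> FULL (clear)
Total rows cleared: 1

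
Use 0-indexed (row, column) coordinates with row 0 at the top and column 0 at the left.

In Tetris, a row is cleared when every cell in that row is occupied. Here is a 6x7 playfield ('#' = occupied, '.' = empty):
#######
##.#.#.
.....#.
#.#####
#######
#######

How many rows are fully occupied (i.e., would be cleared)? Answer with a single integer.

Check each row:
  row 0: 0 empty cells -> FULL (clear)
  row 1: 3 empty cells -> not full
  row 2: 6 empty cells -> not full
  row 3: 1 empty cell -> not full
  row 4: 0 empty cells -> FULL (clear)
  row 5: 0 empty cells -> FULL (clear)
Total rows cleared: 3

Answer: 3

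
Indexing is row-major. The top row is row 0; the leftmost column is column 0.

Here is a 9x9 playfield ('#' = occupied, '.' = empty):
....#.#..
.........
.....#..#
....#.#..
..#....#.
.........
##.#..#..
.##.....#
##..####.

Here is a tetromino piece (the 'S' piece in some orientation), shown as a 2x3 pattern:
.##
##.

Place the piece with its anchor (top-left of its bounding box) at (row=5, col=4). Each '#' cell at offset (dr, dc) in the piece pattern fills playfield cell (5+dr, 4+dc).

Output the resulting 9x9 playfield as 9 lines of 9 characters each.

Answer: ....#.#..
.........
.....#..#
....#.#..
..#....#.
.....##..
##.####..
.##.....#
##..####.

Derivation:
Fill (5+0,4+1) = (5,5)
Fill (5+0,4+2) = (5,6)
Fill (5+1,4+0) = (6,4)
Fill (5+1,4+1) = (6,5)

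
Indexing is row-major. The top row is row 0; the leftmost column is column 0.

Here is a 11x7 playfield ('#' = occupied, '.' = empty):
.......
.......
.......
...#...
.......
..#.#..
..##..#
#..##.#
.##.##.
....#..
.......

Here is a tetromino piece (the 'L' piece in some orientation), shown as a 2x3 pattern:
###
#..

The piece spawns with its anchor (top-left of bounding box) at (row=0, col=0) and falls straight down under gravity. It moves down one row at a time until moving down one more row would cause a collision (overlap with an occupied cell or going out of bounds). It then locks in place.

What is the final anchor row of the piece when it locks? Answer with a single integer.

Answer: 4

Derivation:
Spawn at (row=0, col=0). Try each row:
  row 0: fits
  row 1: fits
  row 2: fits
  row 3: fits
  row 4: fits
  row 5: blocked -> lock at row 4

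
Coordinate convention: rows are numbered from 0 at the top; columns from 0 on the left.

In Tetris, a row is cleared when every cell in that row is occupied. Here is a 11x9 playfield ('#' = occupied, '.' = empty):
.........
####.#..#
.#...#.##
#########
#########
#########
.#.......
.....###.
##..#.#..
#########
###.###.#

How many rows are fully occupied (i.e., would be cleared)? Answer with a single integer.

Answer: 4

Derivation:
Check each row:
  row 0: 9 empty cells -> not full
  row 1: 3 empty cells -> not full
  row 2: 5 empty cells -> not full
  row 3: 0 empty cells -> FULL (clear)
  row 4: 0 empty cells -> FULL (clear)
  row 5: 0 empty cells -> FULL (clear)
  row 6: 8 empty cells -> not full
  row 7: 6 empty cells -> not full
  row 8: 5 empty cells -> not full
  row 9: 0 empty cells -> FULL (clear)
  row 10: 2 empty cells -> not full
Total rows cleared: 4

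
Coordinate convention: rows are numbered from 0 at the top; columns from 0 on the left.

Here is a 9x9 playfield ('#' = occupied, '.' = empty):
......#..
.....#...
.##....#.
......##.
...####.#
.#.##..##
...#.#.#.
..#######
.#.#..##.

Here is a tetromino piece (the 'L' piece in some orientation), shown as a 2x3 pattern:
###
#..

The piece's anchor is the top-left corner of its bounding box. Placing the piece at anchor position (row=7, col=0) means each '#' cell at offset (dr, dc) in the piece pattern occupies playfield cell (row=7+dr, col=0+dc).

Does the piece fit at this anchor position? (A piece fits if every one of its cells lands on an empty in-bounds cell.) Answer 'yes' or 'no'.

Check each piece cell at anchor (7, 0):
  offset (0,0) -> (7,0): empty -> OK
  offset (0,1) -> (7,1): empty -> OK
  offset (0,2) -> (7,2): occupied ('#') -> FAIL
  offset (1,0) -> (8,0): empty -> OK
All cells valid: no

Answer: no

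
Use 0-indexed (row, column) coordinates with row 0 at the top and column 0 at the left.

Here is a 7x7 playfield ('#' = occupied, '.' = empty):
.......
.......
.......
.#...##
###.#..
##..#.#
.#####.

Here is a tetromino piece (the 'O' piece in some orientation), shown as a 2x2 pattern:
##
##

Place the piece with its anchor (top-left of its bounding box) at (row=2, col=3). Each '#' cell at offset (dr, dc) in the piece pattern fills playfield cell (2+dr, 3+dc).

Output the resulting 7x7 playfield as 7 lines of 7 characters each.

Answer: .......
.......
...##..
.#.####
###.#..
##..#.#
.#####.

Derivation:
Fill (2+0,3+0) = (2,3)
Fill (2+0,3+1) = (2,4)
Fill (2+1,3+0) = (3,3)
Fill (2+1,3+1) = (3,4)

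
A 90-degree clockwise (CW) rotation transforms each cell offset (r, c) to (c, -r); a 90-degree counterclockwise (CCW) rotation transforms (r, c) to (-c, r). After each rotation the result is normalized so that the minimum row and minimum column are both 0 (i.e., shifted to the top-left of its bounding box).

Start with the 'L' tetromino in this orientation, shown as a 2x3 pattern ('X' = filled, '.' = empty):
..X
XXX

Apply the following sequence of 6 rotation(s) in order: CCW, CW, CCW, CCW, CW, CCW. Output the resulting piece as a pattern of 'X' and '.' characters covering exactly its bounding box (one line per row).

Start:
..X
XXX
After rotation 1 (CCW):
XX
.X
.X
After rotation 2 (CW):
..X
XXX
After rotation 3 (CCW):
XX
.X
.X
After rotation 4 (CCW):
XXX
X..
After rotation 5 (CW):
XX
.X
.X
After rotation 6 (CCW):
XXX
X..

Answer: XXX
X..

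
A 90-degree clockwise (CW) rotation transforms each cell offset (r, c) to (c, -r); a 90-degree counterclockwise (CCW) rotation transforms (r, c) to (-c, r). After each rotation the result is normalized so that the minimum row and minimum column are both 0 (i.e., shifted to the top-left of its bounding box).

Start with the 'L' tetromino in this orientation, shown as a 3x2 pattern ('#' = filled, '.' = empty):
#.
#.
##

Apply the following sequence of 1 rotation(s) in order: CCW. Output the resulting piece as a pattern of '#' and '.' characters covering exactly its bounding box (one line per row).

Start:
#.
#.
##
After rotation 1 (CCW):
..#
###

Answer: ..#
###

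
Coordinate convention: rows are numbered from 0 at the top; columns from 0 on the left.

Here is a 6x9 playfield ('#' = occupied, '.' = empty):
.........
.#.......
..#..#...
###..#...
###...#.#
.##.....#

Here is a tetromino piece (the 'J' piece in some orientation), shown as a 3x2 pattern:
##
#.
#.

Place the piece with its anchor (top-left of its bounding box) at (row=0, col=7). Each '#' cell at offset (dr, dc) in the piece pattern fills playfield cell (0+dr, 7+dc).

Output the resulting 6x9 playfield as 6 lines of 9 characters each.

Fill (0+0,7+0) = (0,7)
Fill (0+0,7+1) = (0,8)
Fill (0+1,7+0) = (1,7)
Fill (0+2,7+0) = (2,7)

Answer: .......##
.#.....#.
..#..#.#.
###..#...
###...#.#
.##.....#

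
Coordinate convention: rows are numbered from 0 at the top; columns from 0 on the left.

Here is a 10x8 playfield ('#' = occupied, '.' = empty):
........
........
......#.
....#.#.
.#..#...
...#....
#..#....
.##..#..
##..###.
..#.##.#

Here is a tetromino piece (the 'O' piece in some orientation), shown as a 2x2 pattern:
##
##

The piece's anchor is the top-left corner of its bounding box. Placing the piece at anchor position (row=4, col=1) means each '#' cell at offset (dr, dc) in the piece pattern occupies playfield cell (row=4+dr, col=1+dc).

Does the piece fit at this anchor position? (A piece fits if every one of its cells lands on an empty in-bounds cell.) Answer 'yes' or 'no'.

Answer: no

Derivation:
Check each piece cell at anchor (4, 1):
  offset (0,0) -> (4,1): occupied ('#') -> FAIL
  offset (0,1) -> (4,2): empty -> OK
  offset (1,0) -> (5,1): empty -> OK
  offset (1,1) -> (5,2): empty -> OK
All cells valid: no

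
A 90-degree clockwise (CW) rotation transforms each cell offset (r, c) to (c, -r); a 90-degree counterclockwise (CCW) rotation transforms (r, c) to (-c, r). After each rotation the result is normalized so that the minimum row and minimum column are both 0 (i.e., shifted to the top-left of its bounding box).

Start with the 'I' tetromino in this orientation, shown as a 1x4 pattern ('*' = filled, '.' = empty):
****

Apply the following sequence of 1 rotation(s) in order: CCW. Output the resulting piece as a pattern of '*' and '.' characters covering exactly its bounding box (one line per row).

Start:
****
After rotation 1 (CCW):
*
*
*
*

Answer: *
*
*
*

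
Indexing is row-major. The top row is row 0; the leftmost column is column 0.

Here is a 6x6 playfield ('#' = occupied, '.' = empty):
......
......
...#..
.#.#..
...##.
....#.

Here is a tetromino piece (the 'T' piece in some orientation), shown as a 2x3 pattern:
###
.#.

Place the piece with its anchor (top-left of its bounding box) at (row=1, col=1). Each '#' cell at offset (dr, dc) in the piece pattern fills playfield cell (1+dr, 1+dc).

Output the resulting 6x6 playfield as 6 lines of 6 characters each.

Answer: ......
.###..
..##..
.#.#..
...##.
....#.

Derivation:
Fill (1+0,1+0) = (1,1)
Fill (1+0,1+1) = (1,2)
Fill (1+0,1+2) = (1,3)
Fill (1+1,1+1) = (2,2)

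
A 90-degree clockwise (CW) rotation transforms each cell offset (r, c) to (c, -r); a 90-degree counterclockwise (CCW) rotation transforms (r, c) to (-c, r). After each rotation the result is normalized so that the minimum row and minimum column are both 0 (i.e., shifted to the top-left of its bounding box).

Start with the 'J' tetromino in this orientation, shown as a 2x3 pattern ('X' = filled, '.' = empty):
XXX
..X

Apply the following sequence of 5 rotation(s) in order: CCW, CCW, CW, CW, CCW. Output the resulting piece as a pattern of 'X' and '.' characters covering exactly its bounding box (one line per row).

Start:
XXX
..X
After rotation 1 (CCW):
XX
X.
X.
After rotation 2 (CCW):
X..
XXX
After rotation 3 (CW):
XX
X.
X.
After rotation 4 (CW):
XXX
..X
After rotation 5 (CCW):
XX
X.
X.

Answer: XX
X.
X.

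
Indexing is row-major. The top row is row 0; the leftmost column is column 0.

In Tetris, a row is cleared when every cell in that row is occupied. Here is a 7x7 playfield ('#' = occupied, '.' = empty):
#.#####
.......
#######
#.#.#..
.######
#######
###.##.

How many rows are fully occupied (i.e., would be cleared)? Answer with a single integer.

Check each row:
  row 0: 1 empty cell -> not full
  row 1: 7 empty cells -> not full
  row 2: 0 empty cells -> FULL (clear)
  row 3: 4 empty cells -> not full
  row 4: 1 empty cell -> not full
  row 5: 0 empty cells -> FULL (clear)
  row 6: 2 empty cells -> not full
Total rows cleared: 2

Answer: 2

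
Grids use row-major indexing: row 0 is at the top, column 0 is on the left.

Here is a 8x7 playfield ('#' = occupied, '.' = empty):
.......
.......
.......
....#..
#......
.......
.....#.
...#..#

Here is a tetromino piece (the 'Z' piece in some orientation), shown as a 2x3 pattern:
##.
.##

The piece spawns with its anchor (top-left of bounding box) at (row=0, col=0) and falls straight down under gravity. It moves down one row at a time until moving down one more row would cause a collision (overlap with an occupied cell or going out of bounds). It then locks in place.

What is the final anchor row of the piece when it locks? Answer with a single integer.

Answer: 3

Derivation:
Spawn at (row=0, col=0). Try each row:
  row 0: fits
  row 1: fits
  row 2: fits
  row 3: fits
  row 4: blocked -> lock at row 3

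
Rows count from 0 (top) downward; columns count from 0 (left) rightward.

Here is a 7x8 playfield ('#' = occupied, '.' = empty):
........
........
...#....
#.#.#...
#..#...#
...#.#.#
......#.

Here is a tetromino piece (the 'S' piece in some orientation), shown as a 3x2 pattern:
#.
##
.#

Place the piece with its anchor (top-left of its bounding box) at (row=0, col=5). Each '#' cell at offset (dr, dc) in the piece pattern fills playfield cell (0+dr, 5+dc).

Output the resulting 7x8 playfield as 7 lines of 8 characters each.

Fill (0+0,5+0) = (0,5)
Fill (0+1,5+0) = (1,5)
Fill (0+1,5+1) = (1,6)
Fill (0+2,5+1) = (2,6)

Answer: .....#..
.....##.
...#..#.
#.#.#...
#..#...#
...#.#.#
......#.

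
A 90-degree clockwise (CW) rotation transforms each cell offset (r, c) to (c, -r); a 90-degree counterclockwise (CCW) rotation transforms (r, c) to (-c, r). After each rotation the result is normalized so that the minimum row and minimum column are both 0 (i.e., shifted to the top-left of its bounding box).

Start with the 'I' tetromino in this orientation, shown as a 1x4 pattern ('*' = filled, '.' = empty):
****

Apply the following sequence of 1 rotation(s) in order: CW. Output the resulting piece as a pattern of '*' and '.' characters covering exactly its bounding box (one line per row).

Answer: *
*
*
*

Derivation:
Start:
****
After rotation 1 (CW):
*
*
*
*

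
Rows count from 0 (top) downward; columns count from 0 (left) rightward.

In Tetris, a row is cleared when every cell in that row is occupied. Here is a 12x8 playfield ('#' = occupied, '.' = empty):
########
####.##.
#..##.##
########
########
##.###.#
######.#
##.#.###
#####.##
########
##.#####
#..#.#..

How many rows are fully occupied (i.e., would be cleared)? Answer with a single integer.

Answer: 4

Derivation:
Check each row:
  row 0: 0 empty cells -> FULL (clear)
  row 1: 2 empty cells -> not full
  row 2: 3 empty cells -> not full
  row 3: 0 empty cells -> FULL (clear)
  row 4: 0 empty cells -> FULL (clear)
  row 5: 2 empty cells -> not full
  row 6: 1 empty cell -> not full
  row 7: 2 empty cells -> not full
  row 8: 1 empty cell -> not full
  row 9: 0 empty cells -> FULL (clear)
  row 10: 1 empty cell -> not full
  row 11: 5 empty cells -> not full
Total rows cleared: 4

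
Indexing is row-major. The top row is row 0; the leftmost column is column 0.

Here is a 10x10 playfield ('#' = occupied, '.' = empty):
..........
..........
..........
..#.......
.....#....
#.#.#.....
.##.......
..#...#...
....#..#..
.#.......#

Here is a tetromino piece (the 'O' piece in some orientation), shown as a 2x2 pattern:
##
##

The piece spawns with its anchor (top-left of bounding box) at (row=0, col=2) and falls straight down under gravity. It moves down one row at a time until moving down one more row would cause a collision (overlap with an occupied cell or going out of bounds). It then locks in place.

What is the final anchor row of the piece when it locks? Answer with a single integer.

Spawn at (row=0, col=2). Try each row:
  row 0: fits
  row 1: fits
  row 2: blocked -> lock at row 1

Answer: 1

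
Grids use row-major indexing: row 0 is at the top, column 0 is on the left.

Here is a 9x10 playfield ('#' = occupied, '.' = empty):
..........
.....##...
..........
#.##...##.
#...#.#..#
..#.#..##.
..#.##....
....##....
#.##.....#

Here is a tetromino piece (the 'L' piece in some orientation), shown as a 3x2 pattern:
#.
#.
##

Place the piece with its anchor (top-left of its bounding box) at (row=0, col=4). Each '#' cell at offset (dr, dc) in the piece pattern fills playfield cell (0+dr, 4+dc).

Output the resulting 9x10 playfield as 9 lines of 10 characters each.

Answer: ....#.....
....###...
....##....
#.##...##.
#...#.#..#
..#.#..##.
..#.##....
....##....
#.##.....#

Derivation:
Fill (0+0,4+0) = (0,4)
Fill (0+1,4+0) = (1,4)
Fill (0+2,4+0) = (2,4)
Fill (0+2,4+1) = (2,5)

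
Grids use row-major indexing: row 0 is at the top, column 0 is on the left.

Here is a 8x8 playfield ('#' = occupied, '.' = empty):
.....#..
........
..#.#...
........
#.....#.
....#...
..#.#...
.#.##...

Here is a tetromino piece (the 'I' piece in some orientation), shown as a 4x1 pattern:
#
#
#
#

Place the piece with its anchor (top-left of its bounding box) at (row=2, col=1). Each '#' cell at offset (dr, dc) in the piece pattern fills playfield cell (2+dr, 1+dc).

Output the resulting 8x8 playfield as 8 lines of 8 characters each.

Fill (2+0,1+0) = (2,1)
Fill (2+1,1+0) = (3,1)
Fill (2+2,1+0) = (4,1)
Fill (2+3,1+0) = (5,1)

Answer: .....#..
........
.##.#...
.#......
##....#.
.#..#...
..#.#...
.#.##...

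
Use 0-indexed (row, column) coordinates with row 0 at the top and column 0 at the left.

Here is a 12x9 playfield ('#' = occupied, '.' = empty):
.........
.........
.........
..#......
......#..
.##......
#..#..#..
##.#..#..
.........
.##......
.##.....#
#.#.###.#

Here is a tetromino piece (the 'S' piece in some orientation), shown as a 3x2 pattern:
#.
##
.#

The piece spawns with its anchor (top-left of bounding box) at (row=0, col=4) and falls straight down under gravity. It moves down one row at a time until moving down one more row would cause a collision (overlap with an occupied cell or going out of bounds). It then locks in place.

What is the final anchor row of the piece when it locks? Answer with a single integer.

Spawn at (row=0, col=4). Try each row:
  row 0: fits
  row 1: fits
  row 2: fits
  row 3: fits
  row 4: fits
  row 5: fits
  row 6: fits
  row 7: fits
  row 8: fits
  row 9: blocked -> lock at row 8

Answer: 8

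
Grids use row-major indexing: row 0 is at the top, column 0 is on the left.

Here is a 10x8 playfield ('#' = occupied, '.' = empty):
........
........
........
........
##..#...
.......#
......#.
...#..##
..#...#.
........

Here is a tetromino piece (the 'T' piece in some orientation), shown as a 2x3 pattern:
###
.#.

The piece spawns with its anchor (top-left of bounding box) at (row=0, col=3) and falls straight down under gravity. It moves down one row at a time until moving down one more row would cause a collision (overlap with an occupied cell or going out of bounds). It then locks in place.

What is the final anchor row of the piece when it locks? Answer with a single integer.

Spawn at (row=0, col=3). Try each row:
  row 0: fits
  row 1: fits
  row 2: fits
  row 3: blocked -> lock at row 2

Answer: 2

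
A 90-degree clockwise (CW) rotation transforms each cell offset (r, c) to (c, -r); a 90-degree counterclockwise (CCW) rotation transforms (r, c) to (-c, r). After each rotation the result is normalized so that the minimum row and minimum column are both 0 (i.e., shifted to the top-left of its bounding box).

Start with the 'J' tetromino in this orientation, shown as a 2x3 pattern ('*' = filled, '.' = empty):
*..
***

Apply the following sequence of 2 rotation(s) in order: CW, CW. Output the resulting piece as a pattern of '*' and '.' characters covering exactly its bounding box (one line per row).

Start:
*..
***
After rotation 1 (CW):
**
*.
*.
After rotation 2 (CW):
***
..*

Answer: ***
..*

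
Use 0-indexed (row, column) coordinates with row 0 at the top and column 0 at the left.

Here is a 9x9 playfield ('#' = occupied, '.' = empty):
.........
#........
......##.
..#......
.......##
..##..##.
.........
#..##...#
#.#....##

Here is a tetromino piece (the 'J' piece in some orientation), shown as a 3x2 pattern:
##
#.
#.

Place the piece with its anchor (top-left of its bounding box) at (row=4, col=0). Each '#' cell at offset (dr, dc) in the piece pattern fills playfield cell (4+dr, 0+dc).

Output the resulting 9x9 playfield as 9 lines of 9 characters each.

Answer: .........
#........
......##.
..#......
##.....##
#.##..##.
#........
#..##...#
#.#....##

Derivation:
Fill (4+0,0+0) = (4,0)
Fill (4+0,0+1) = (4,1)
Fill (4+1,0+0) = (5,0)
Fill (4+2,0+0) = (6,0)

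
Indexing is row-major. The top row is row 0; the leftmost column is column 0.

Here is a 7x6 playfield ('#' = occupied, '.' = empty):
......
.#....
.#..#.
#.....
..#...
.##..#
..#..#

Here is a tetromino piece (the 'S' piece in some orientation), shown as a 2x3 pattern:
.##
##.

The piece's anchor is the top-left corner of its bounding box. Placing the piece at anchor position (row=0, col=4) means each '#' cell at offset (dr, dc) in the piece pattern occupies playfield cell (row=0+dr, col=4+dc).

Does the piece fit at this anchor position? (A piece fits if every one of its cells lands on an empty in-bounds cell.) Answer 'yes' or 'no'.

Answer: no

Derivation:
Check each piece cell at anchor (0, 4):
  offset (0,1) -> (0,5): empty -> OK
  offset (0,2) -> (0,6): out of bounds -> FAIL
  offset (1,0) -> (1,4): empty -> OK
  offset (1,1) -> (1,5): empty -> OK
All cells valid: no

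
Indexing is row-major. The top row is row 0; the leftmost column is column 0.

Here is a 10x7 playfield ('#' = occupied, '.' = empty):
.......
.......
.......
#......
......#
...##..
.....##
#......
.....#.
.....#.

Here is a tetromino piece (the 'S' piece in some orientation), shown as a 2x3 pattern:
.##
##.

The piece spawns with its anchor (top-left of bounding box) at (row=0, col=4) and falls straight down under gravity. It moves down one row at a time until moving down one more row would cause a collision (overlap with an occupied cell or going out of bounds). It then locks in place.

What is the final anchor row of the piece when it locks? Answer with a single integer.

Answer: 3

Derivation:
Spawn at (row=0, col=4). Try each row:
  row 0: fits
  row 1: fits
  row 2: fits
  row 3: fits
  row 4: blocked -> lock at row 3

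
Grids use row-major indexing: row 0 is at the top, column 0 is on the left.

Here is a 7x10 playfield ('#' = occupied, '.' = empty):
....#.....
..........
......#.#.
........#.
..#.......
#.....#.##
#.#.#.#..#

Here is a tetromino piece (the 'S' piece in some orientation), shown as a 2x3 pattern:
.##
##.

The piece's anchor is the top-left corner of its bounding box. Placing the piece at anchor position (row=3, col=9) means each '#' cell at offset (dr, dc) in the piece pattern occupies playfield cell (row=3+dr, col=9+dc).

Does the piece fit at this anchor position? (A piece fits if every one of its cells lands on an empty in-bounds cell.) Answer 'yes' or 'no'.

Answer: no

Derivation:
Check each piece cell at anchor (3, 9):
  offset (0,1) -> (3,10): out of bounds -> FAIL
  offset (0,2) -> (3,11): out of bounds -> FAIL
  offset (1,0) -> (4,9): empty -> OK
  offset (1,1) -> (4,10): out of bounds -> FAIL
All cells valid: no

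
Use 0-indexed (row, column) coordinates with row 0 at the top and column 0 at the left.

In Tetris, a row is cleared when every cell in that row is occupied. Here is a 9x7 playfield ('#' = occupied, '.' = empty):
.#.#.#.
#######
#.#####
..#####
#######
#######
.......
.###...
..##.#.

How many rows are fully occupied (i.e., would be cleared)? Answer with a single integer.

Answer: 3

Derivation:
Check each row:
  row 0: 4 empty cells -> not full
  row 1: 0 empty cells -> FULL (clear)
  row 2: 1 empty cell -> not full
  row 3: 2 empty cells -> not full
  row 4: 0 empty cells -> FULL (clear)
  row 5: 0 empty cells -> FULL (clear)
  row 6: 7 empty cells -> not full
  row 7: 4 empty cells -> not full
  row 8: 4 empty cells -> not full
Total rows cleared: 3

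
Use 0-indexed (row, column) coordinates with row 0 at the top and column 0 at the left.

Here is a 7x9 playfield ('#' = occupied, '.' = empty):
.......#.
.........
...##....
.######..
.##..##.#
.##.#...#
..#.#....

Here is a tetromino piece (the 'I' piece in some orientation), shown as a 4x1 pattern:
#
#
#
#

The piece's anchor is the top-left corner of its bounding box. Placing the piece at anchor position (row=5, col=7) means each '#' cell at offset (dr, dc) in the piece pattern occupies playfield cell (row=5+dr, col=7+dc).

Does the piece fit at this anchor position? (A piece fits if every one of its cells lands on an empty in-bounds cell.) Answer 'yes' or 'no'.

Answer: no

Derivation:
Check each piece cell at anchor (5, 7):
  offset (0,0) -> (5,7): empty -> OK
  offset (1,0) -> (6,7): empty -> OK
  offset (2,0) -> (7,7): out of bounds -> FAIL
  offset (3,0) -> (8,7): out of bounds -> FAIL
All cells valid: no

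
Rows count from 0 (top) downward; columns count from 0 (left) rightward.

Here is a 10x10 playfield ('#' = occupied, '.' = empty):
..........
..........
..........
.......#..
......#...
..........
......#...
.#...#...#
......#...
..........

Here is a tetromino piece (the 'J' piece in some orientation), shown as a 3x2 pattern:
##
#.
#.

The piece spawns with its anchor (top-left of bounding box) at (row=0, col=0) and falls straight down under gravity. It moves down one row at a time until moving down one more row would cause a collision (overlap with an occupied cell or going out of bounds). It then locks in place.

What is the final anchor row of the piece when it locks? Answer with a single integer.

Answer: 6

Derivation:
Spawn at (row=0, col=0). Try each row:
  row 0: fits
  row 1: fits
  row 2: fits
  row 3: fits
  row 4: fits
  row 5: fits
  row 6: fits
  row 7: blocked -> lock at row 6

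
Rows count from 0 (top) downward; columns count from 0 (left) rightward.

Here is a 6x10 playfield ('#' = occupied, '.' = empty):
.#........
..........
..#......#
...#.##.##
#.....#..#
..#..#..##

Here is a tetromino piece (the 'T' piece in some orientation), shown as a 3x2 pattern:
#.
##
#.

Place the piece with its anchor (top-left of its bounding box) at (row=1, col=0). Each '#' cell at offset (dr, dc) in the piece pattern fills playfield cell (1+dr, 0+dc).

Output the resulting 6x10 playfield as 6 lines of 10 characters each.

Answer: .#........
#.........
###......#
#..#.##.##
#.....#..#
..#..#..##

Derivation:
Fill (1+0,0+0) = (1,0)
Fill (1+1,0+0) = (2,0)
Fill (1+1,0+1) = (2,1)
Fill (1+2,0+0) = (3,0)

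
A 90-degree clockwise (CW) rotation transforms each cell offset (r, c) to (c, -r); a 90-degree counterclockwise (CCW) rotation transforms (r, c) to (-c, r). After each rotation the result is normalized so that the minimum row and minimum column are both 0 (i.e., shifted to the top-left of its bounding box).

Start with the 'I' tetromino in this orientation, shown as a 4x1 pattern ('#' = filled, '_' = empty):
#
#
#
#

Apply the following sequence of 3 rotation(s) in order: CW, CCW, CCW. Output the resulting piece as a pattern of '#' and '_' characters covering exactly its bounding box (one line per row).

Start:
#
#
#
#
After rotation 1 (CW):
####
After rotation 2 (CCW):
#
#
#
#
After rotation 3 (CCW):
####

Answer: ####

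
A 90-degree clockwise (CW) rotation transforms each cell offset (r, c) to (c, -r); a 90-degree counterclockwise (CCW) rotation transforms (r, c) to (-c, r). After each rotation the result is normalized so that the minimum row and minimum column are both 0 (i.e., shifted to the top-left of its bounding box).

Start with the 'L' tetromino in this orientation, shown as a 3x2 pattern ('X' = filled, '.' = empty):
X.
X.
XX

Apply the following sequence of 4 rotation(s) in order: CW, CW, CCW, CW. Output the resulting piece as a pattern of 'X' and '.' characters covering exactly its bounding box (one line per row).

Answer: XX
.X
.X

Derivation:
Start:
X.
X.
XX
After rotation 1 (CW):
XXX
X..
After rotation 2 (CW):
XX
.X
.X
After rotation 3 (CCW):
XXX
X..
After rotation 4 (CW):
XX
.X
.X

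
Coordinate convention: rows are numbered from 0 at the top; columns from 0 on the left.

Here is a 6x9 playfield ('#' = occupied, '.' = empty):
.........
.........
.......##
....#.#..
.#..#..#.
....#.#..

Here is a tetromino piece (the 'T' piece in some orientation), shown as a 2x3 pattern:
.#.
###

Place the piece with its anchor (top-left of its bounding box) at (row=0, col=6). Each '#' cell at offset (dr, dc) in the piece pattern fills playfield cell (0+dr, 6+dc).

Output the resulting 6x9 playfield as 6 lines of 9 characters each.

Fill (0+0,6+1) = (0,7)
Fill (0+1,6+0) = (1,6)
Fill (0+1,6+1) = (1,7)
Fill (0+1,6+2) = (1,8)

Answer: .......#.
......###
.......##
....#.#..
.#..#..#.
....#.#..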